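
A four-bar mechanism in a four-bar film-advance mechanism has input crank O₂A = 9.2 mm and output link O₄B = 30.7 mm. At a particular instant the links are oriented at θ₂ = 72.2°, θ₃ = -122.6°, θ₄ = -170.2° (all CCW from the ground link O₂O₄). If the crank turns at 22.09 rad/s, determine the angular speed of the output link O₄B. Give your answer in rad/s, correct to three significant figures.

ω₂ = 22.09 rad/s
Differentiating the loop-closure r₂e^{iθ₂}+r₃e^{iθ₃}=r₁+r₄e^{iθ₄} gives r₂ω₂e^{iθ₂}+r₃ω₃e^{iθ₃}=r₄ω₄e^{iθ₄}.
Eliminating the other unknown: ω₄ = r₂ω₂ sin(θ₂−θ₃) / [r₄ sin(θ₄−θ₃)].
Numerator sine = -0.25545; denominator sine = -0.73846.
Result = 0.0092·22.09·(-0.25545) / (0.0307·(-0.73846)) = +2.2899 rad/s; magnitude 2.2899 rad/s.

2.29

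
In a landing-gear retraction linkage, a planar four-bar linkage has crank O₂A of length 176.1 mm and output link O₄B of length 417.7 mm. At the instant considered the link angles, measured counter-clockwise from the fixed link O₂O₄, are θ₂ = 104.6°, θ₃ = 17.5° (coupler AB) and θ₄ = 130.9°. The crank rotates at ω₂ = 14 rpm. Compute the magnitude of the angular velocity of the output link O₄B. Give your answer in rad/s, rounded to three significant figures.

0.673

ω₂ = 1.466 rad/s (from 14 rpm).
Differentiating the loop-closure r₂e^{iθ₂}+r₃e^{iθ₃}=r₁+r₄e^{iθ₄} gives r₂ω₂e^{iθ₂}+r₃ω₃e^{iθ₃}=r₄ω₄e^{iθ₄}.
Eliminating the other unknown: ω₄ = r₂ω₂ sin(θ₂−θ₃) / [r₄ sin(θ₄−θ₃)].
Numerator sine = +0.99872; denominator sine = +0.91775.
Result = 0.1761·1.466·(+0.99872) / (0.4177·(+0.91775)) = +0.67262 rad/s; magnitude 0.67262 rad/s.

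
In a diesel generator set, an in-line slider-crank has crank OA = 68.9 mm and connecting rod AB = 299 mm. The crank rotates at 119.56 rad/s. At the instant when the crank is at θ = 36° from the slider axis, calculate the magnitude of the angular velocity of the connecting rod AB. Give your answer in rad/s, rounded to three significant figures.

ω = 119.6 rad/s
The rod makes angle φ with the slider axis where L sinφ = r sinθ; differentiating, L cosφ·φ̇ = r ω cosθ.
L cosφ = √(L² − r² sin²θ) = 0.29624 m.
|ω_rod| = r ω |cosθ| / √(L² − r² sin²θ) = 0.0689·119.6·0.80902/0.29624 = 22.496 rad/s.

22.5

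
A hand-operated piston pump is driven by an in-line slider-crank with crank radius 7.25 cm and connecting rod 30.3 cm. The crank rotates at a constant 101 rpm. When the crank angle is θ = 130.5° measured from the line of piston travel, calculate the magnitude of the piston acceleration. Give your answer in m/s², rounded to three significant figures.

ω = 2π·101/60 = 10.58 rad/s
x(θ) = r cosθ + √(L² − r² sin²θ); with ω constant, a = ω²·d²x/dθ².
d²x/dθ² = −r cosθ − r²(cos2θ)/√u − r⁴ sin²2θ/(4u^{3/2}),  u = L² − r² sin²θ = 0.0887697 m².
Substituting r = 0.0725 m, L = 0.303 m, θ = 130.5°: d²x/dθ² = +0.04959 m.
a = ω²·d²x/dθ² = (10.58)²·(+0.04959) = +5.5475 m/s²;  |a| = 5.5475 m/s².

5.55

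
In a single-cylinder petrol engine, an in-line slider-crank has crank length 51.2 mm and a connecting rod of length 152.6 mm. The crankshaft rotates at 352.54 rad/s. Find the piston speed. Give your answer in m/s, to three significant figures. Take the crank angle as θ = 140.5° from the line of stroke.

8.44

ω = 352.5 rad/s
For an in-line slider-crank, x = r cosθ + √(L² − r² sin²θ), so v = −rω sinθ·[1 + r cosθ/√(L² − r² sin²θ)].
With r = 0.0512 m, L = 0.1526 m, θ = 140.5°: √(L² − r² sin²θ) = 0.14908 m.
v = −0.0512·352.5·0.63608·[1 + 0.0512·-0.77162/0.14908] = -8.4387 m/s.
|v| = 8.4387 m/s.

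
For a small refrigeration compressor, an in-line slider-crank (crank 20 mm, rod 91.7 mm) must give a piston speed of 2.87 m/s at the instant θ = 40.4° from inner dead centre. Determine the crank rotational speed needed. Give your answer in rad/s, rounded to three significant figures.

190

For an in-line slider-crank, |v_piston| = rω|sinθ|·[1 + r cosθ/√(L² − r² sin²θ)].
With r = 0.02 m, L = 0.0917 m, θ = 40.4°: the bracketed kinematic factor |dx/dθ| = 0.015137 m.
ω = v/|dx/dθ| = 2.87/0.015137 = 189.6 rad/s.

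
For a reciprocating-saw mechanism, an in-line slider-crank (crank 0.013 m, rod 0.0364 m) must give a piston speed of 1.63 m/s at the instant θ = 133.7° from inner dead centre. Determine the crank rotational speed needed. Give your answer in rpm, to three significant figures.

For an in-line slider-crank, |v_piston| = rω|sinθ|·[1 + r cosθ/√(L² − r² sin²θ)].
With r = 0.013 m, L = 0.0364 m, θ = 133.7°: the bracketed kinematic factor |dx/dθ| = 0.0069981 m.
ω = v/|dx/dθ| = 1.63/0.0069981 = 232.92 rad/s.
N = 60ω/(2π) = 2224.2 rpm.

2220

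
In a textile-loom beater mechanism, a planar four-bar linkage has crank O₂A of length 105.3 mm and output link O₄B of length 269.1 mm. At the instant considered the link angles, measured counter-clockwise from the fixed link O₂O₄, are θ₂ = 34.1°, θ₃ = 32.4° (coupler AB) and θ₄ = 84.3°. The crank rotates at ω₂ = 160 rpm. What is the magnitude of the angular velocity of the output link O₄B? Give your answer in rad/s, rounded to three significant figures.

0.247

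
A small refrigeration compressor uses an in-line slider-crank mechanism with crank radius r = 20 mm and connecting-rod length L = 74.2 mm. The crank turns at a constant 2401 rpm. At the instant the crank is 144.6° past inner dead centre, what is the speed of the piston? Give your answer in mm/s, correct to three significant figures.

ω = 2π·2401/60 = 251.4 rad/s
For an in-line slider-crank, x = r cosθ + √(L² − r² sin²θ), so v = −rω sinθ·[1 + r cosθ/√(L² − r² sin²θ)].
With r = 0.02 m, L = 0.0742 m, θ = 144.6°: √(L² − r² sin²θ) = 0.07329 m.
v = −0.02·251.4·0.57928·[1 + 0.02·-0.81513/0.07329] = -2.265 m/s.
|v| = 2.265 m/s = 2265 mm/s.

2270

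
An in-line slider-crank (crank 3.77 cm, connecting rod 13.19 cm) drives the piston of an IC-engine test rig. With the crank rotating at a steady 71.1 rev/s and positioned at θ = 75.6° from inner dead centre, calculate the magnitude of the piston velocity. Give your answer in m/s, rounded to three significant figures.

17.5

ω = 2π·71.1 = 446.7 rad/s
For an in-line slider-crank, x = r cosθ + √(L² − r² sin²θ), so v = −rω sinθ·[1 + r cosθ/√(L² − r² sin²θ)].
With r = 0.0377 m, L = 0.1319 m, θ = 75.6°: √(L² − r² sin²θ) = 0.12674 m.
v = −0.0377·446.7·0.96858·[1 + 0.0377·0.24869/0.12674] = -17.519 m/s.
|v| = 17.519 m/s.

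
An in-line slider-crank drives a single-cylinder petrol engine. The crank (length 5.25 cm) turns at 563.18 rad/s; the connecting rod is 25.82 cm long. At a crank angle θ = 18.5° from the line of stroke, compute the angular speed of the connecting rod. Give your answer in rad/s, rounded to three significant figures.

109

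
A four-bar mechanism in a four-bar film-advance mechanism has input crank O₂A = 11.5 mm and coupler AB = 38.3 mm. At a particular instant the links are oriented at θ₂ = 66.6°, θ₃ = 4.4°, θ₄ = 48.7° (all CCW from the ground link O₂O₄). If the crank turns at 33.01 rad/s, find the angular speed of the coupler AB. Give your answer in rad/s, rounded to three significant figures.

ω₂ = 33.01 rad/s
Differentiating the loop-closure r₂e^{iθ₂}+r₃e^{iθ₃}=r₁+r₄e^{iθ₄} gives r₂ω₂e^{iθ₂}+r₃ω₃e^{iθ₃}=r₄ω₄e^{iθ₄}.
Eliminating the other unknown: ω₃ = r₂ω₂ sin(θ₄−θ₂) / [r₃ sin(θ₃−θ₄)].
Numerator sine = -0.30736; denominator sine = -0.69842.
Result = 0.0115·33.01·(-0.30736) / (0.0383·(-0.69842)) = +4.3619 rad/s; magnitude 4.3619 rad/s.

4.36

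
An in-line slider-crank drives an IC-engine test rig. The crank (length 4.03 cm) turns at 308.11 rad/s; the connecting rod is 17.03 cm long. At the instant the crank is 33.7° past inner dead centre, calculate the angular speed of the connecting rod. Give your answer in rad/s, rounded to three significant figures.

61.2

ω = 308.1 rad/s
The rod makes angle φ with the slider axis where L sinφ = r sinθ; differentiating, L cosφ·φ̇ = r ω cosθ.
L cosφ = √(L² − r² sin²θ) = 0.16883 m.
|ω_rod| = r ω |cosθ| / √(L² − r² sin²θ) = 0.0403·308.1·0.83195/0.16883 = 61.189 rad/s.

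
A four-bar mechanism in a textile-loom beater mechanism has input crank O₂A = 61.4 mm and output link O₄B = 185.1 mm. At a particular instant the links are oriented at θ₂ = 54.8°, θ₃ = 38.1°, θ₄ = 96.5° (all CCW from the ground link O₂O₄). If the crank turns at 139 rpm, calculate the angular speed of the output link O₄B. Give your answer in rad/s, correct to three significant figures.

ω₂ = 14.56 rad/s (from 139 rpm).
Differentiating the loop-closure r₂e^{iθ₂}+r₃e^{iθ₃}=r₁+r₄e^{iθ₄} gives r₂ω₂e^{iθ₂}+r₃ω₃e^{iθ₃}=r₄ω₄e^{iθ₄}.
Eliminating the other unknown: ω₄ = r₂ω₂ sin(θ₂−θ₃) / [r₄ sin(θ₄−θ₃)].
Numerator sine = +0.28736; denominator sine = +0.85173.
Result = 0.0614·14.56·(+0.28736) / (0.1851·(+0.85173)) = +1.629 rad/s; magnitude 1.629 rad/s.

1.63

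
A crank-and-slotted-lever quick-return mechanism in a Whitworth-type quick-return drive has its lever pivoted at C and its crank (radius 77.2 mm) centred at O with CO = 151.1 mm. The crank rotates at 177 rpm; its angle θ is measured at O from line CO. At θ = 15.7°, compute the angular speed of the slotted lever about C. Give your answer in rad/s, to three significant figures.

6.22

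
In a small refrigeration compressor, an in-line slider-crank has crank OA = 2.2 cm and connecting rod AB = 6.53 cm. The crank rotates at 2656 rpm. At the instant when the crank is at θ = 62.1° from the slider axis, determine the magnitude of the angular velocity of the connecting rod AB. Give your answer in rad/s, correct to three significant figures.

ω = 278.1 rad/s (converted from 2656 rpm).
The rod makes angle φ with the slider axis where L sinφ = r sinθ; differentiating, L cosφ·φ̇ = r ω cosθ.
L cosφ = √(L² − r² sin²θ) = 0.062338 m.
|ω_rod| = r ω |cosθ| / √(L² − r² sin²θ) = 0.022·278.1·0.46793/0.062338 = 45.931 rad/s.

45.9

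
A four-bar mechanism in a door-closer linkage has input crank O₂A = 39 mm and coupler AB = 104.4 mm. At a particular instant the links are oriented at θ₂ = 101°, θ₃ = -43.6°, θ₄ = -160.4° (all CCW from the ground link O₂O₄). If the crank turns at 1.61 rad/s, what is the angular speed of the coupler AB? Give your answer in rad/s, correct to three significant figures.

0.666

ω₂ = 1.61 rad/s
Differentiating the loop-closure r₂e^{iθ₂}+r₃e^{iθ₃}=r₁+r₄e^{iθ₄} gives r₂ω₂e^{iθ₂}+r₃ω₃e^{iθ₃}=r₄ω₄e^{iθ₄}.
Eliminating the other unknown: ω₃ = r₂ω₂ sin(θ₄−θ₂) / [r₃ sin(θ₃−θ₄)].
Numerator sine = +0.98876; denominator sine = +0.89259.
Result = 0.039·1.61·(+0.98876) / (0.1044·(+0.89259)) = +0.66624 rad/s; magnitude 0.66624 rad/s.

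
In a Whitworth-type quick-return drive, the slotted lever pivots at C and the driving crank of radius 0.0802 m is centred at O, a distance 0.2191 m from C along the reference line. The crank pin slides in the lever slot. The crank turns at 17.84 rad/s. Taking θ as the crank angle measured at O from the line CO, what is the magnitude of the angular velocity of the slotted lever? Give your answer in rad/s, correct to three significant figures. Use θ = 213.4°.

5.86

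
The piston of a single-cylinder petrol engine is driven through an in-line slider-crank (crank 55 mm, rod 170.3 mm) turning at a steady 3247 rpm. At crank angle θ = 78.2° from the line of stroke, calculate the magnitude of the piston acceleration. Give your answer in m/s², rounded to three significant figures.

673

ω = 2π·3247/60 = 340 rad/s
x(θ) = r cosθ + √(L² − r² sin²θ); with ω constant, a = ω²·d²x/dθ².
d²x/dθ² = −r cosθ − r²(cos2θ)/√u − r⁴ sin²2θ/(4u^{3/2}),  u = L² − r² sin²θ = 0.0261036 m².
Substituting r = 0.055 m, L = 0.1703 m, θ = 78.2°: d²x/dθ² = +0.0058228 m.
a = ω²·d²x/dθ² = (340)²·(+0.0058228) = +673.22 m/s²;  |a| = 673.22 m/s².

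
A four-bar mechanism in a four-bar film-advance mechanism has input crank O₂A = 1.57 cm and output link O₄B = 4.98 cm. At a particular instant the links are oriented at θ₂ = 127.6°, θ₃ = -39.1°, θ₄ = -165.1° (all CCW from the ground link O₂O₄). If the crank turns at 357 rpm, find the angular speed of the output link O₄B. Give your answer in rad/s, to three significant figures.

ω₂ = 37.38 rad/s (from 357 rpm).
Differentiating the loop-closure r₂e^{iθ₂}+r₃e^{iθ₃}=r₁+r₄e^{iθ₄} gives r₂ω₂e^{iθ₂}+r₃ω₃e^{iθ₃}=r₄ω₄e^{iθ₄}.
Eliminating the other unknown: ω₄ = r₂ω₂ sin(θ₂−θ₃) / [r₄ sin(θ₄−θ₃)].
Numerator sine = +0.23005; denominator sine = -0.80902.
Result = 0.0157·37.38·(+0.23005) / (0.0498·(-0.80902)) = -3.3514 rad/s; magnitude 3.3514 rad/s.

3.35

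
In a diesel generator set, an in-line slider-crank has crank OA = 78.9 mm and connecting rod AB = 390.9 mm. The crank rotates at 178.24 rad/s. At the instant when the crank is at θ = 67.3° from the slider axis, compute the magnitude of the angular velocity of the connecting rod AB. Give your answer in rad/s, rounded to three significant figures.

14.1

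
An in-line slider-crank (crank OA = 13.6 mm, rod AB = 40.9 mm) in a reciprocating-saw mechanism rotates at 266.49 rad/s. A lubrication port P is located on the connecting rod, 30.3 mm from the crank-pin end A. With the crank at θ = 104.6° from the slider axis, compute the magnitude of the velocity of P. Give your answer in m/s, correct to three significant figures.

ω = 266.5 rad/s.  Crank-pin speed |V_A| = rω = 3.6243 m/s, perpendicular to OA.
Rod angle: sinφ = −(r/L) sinθ ⇒ φ = -18.771°; ω_rod = −rω cosθ/√(L²−r²sin²θ) = +23.591 rad/s.
V_P = V_A + ω_rod × AP, with AP = 0.0303 m along the rod.
Components: V_Px = −rω sinθ − a·ω_rod·sinφ = -3.2772 m/s;  V_Py = rω cosθ + a·ω_rod·cosφ = -0.23677 m/s.
|V_P| = √(V_Px² + V_Py²) = 3.2858 m/s.

3.29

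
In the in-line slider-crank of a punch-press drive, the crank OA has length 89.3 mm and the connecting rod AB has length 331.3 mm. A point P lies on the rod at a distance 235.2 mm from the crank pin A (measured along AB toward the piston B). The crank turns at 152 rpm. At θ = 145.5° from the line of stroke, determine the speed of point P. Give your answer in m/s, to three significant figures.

ω = 15.92 rad/s.  Crank-pin speed |V_A| = rω = 1.4214 m/s, perpendicular to OA.
Rod angle: sinφ = −(r/L) sinθ ⇒ φ = -8.782°; ω_rod = −rω cosθ/√(L²−r²sin²θ) = +3.5778 rad/s.
V_P = V_A + ω_rod × AP, with AP = 0.2352 m along the rod.
Components: V_Px = −rω sinθ − a·ω_rod·sinφ = -0.67663 m/s;  V_Py = rω cosθ + a·ω_rod·cosφ = -0.3398 m/s.
|V_P| = √(V_Px² + V_Py²) = 0.75716 m/s.

0.757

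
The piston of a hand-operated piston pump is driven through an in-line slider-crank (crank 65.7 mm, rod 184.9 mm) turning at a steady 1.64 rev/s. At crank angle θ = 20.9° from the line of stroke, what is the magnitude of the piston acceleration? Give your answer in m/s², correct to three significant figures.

8.42

ω = 2π·1.64 = 10.3 rad/s
x(θ) = r cosθ + √(L² − r² sin²θ); with ω constant, a = ω²·d²x/dθ².
d²x/dθ² = −r cosθ − r²(cos2θ)/√u − r⁴ sin²2θ/(4u^{3/2}),  u = L² − r² sin²θ = 0.0336387 m².
Substituting r = 0.0657 m, L = 0.1849 m, θ = 20.9°: d²x/dθ² = -0.079257 m.
a = ω²·d²x/dθ² = (10.3)²·(-0.079257) = -8.4156 m/s²;  |a| = 8.4156 m/s².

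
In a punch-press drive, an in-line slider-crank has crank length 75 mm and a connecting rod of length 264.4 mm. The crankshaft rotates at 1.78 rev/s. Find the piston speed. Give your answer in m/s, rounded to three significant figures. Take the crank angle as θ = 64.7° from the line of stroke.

0.853

ω = 2π·1.78 = 11.18 rad/s
For an in-line slider-crank, x = r cosθ + √(L² − r² sin²θ), so v = −rω sinθ·[1 + r cosθ/√(L² − r² sin²θ)].
With r = 0.075 m, L = 0.2644 m, θ = 64.7°: √(L² − r² sin²θ) = 0.25556 m.
v = −0.075·11.18·0.90408·[1 + 0.075·0.42736/0.25556] = -0.85346 m/s.
|v| = 0.85346 m/s.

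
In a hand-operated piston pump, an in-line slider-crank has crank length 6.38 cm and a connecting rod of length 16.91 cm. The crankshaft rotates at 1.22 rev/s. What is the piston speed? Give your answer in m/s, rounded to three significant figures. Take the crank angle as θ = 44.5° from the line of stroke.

0.438

ω = 2π·1.22 = 7.665 rad/s
For an in-line slider-crank, x = r cosθ + √(L² − r² sin²θ), so v = −rω sinθ·[1 + r cosθ/√(L² − r² sin²θ)].
With r = 0.0638 m, L = 0.1691 m, θ = 44.5°: √(L² − r² sin²θ) = 0.16308 m.
v = −0.0638·7.665·0.70091·[1 + 0.0638·0.71325/0.16308] = -0.43844 m/s.
|v| = 0.43844 m/s.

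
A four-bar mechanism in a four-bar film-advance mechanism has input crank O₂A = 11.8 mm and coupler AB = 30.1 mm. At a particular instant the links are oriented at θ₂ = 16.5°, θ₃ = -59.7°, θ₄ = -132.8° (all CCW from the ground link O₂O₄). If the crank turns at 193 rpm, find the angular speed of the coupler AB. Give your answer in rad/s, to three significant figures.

4.23

ω₂ = 20.21 rad/s (from 193 rpm).
Differentiating the loop-closure r₂e^{iθ₂}+r₃e^{iθ₃}=r₁+r₄e^{iθ₄} gives r₂ω₂e^{iθ₂}+r₃ω₃e^{iθ₃}=r₄ω₄e^{iθ₄}.
Eliminating the other unknown: ω₃ = r₂ω₂ sin(θ₄−θ₂) / [r₃ sin(θ₃−θ₄)].
Numerator sine = -0.51054; denominator sine = +0.95681.
Result = 0.0118·20.21·(-0.51054) / (0.0301·(+0.95681)) = -4.2277 rad/s; magnitude 4.2277 rad/s.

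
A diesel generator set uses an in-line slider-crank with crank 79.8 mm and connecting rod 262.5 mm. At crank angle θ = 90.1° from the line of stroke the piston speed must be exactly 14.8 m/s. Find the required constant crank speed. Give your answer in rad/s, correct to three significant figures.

For an in-line slider-crank, |v_piston| = rω|sinθ|·[1 + r cosθ/√(L² − r² sin²θ)].
With r = 0.0798 m, L = 0.2625 m, θ = 90.1°: the bracketed kinematic factor |dx/dθ| = 0.079755 m.
ω = v/|dx/dθ| = 14.8/0.079755 = 185.57 rad/s.

186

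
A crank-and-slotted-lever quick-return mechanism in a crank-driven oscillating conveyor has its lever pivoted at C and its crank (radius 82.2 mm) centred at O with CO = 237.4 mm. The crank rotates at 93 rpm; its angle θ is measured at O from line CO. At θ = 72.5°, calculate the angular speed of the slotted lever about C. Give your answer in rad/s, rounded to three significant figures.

ω = 9.739 rad/s (from 93 rpm).
Crank pin A relative to C: A = (d + r cosθ, r sinθ); lever angle φ = atan2(r sinθ, d + r cosθ).
Differentiating tanφ: φ̇ = rω(d cosθ + r)/(d² + r² + 2dr cosθ).
d² + r² + 2dr cosθ = |CA|² = 0.0748517 m²;  d cosθ + r = +0.15359 m.
|ω_lever| = |0.0822·9.739·+0.15359| / 0.0748517 = 1.6426 rad/s.

1.64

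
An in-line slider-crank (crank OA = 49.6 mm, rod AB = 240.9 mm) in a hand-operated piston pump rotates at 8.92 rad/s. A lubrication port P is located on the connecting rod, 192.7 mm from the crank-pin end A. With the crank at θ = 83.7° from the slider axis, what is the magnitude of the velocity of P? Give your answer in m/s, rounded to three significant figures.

ω = 8.92 rad/s.  Crank-pin speed |V_A| = rω = 0.44243 m/s, perpendicular to OA.
Rod angle: sinφ = −(r/L) sinθ ⇒ φ = -11.809°; ω_rod = −rω cosθ/√(L²−r²sin²θ) = -0.20589 rad/s.
V_P = V_A + ω_rod × AP, with AP = 0.1927 m along the rod.
Components: V_Px = −rω sinθ − a·ω_rod·sinφ = -0.44788 m/s;  V_Py = rω cosθ + a·ω_rod·cosφ = +0.009714 m/s.
|V_P| = √(V_Px² + V_Py²) = 0.44799 m/s.

0.448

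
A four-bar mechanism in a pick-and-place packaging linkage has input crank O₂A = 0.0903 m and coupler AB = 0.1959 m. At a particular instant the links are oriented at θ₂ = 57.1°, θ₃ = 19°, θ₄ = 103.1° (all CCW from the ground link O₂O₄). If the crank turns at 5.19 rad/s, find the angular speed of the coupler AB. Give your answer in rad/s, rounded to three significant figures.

1.73

ω₂ = 5.19 rad/s
Differentiating the loop-closure r₂e^{iθ₂}+r₃e^{iθ₃}=r₁+r₄e^{iθ₄} gives r₂ω₂e^{iθ₂}+r₃ω₃e^{iθ₃}=r₄ω₄e^{iθ₄}.
Eliminating the other unknown: ω₃ = r₂ω₂ sin(θ₄−θ₂) / [r₃ sin(θ₃−θ₄)].
Numerator sine = +0.71934; denominator sine = -0.99470.
Result = 0.0903·5.19·(+0.71934) / (0.1959·(-0.99470)) = -1.7301 rad/s; magnitude 1.7301 rad/s.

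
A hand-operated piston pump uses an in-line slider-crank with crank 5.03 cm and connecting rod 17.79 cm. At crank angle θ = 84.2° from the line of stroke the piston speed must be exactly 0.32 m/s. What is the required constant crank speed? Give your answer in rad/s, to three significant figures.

6.21

For an in-line slider-crank, |v_piston| = rω|sinθ|·[1 + r cosθ/√(L² − r² sin²θ)].
With r = 0.0503 m, L = 0.1779 m, θ = 84.2°: the bracketed kinematic factor |dx/dθ| = 0.051533 m.
ω = v/|dx/dθ| = 0.32/0.051533 = 6.2097 rad/s.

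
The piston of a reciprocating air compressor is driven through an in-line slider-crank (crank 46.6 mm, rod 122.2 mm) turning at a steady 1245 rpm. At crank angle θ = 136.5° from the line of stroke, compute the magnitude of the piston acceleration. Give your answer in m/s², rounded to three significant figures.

546

ω = 2π·1245/60 = 130.4 rad/s
x(θ) = r cosθ + √(L² − r² sin²θ); with ω constant, a = ω²·d²x/dθ².
d²x/dθ² = −r cosθ − r²(cos2θ)/√u − r⁴ sin²2θ/(4u^{3/2}),  u = L² − r² sin²θ = 0.0139039 m².
Substituting r = 0.0466 m, L = 0.1222 m, θ = 136.5°: d²x/dθ² = +0.032121 m.
a = ω²·d²x/dθ² = (130.4)²·(+0.032121) = +546 m/s²;  |a| = 546 m/s².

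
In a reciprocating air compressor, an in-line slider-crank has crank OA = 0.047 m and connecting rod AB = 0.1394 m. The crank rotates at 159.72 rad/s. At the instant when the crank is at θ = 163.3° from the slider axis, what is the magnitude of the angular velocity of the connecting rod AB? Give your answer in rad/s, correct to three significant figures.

51.8

ω = 159.7 rad/s
The rod makes angle φ with the slider axis where L sinφ = r sinθ; differentiating, L cosφ·φ̇ = r ω cosθ.
L cosφ = √(L² − r² sin²θ) = 0.13874 m.
|ω_rod| = r ω |cosθ| / √(L² − r² sin²θ) = 0.047·159.7·0.95782/0.13874 = 51.824 rad/s.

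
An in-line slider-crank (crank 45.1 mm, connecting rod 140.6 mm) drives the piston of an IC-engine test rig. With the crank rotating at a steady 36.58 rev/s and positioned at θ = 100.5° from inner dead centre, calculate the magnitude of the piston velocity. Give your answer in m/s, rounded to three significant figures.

ω = 2π·36.6 = 229.8 rad/s
For an in-line slider-crank, x = r cosθ + √(L² − r² sin²θ), so v = −rω sinθ·[1 + r cosθ/√(L² − r² sin²θ)].
With r = 0.0451 m, L = 0.1406 m, θ = 100.5°: √(L² − r² sin²θ) = 0.13342 m.
v = −0.0451·229.8·0.98325·[1 + 0.0451·-0.18224/0.13342] = -9.5643 m/s.
|v| = 9.5643 m/s.

9.56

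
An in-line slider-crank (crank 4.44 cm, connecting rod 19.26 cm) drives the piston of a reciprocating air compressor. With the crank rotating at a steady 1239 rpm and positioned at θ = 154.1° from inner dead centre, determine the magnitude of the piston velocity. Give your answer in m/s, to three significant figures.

1.99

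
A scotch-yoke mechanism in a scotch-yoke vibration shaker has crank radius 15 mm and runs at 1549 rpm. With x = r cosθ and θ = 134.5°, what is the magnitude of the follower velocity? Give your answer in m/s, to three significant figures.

ω = 162.2 rad/s (from 1549 rpm).
x = r cosθ ⇒ ẋ = −rω sinθ.
|v| = rω|sinθ| = 0.015·162.2·|sin 134.5°| = 1.7355 m/s.

1.74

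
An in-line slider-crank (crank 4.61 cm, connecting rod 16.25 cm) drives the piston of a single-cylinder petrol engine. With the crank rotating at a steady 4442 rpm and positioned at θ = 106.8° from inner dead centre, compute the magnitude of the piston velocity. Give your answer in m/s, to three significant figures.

18.8

ω = 2π·4442/60 = 465.2 rad/s
For an in-line slider-crank, x = r cosθ + √(L² − r² sin²θ), so v = −rω sinθ·[1 + r cosθ/√(L² − r² sin²θ)].
With r = 0.0461 m, L = 0.1625 m, θ = 106.8°: √(L² − r² sin²θ) = 0.15639 m.
v = −0.0461·465.2·0.95732·[1 + 0.0461·-0.28903/0.15639] = -18.78 m/s.
|v| = 18.78 m/s.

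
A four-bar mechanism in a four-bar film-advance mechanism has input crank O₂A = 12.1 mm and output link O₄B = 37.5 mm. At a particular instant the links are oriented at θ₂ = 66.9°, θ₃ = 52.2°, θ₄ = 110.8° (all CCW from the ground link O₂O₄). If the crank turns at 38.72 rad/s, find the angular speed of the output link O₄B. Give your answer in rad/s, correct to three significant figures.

3.71

ω₂ = 38.72 rad/s
Differentiating the loop-closure r₂e^{iθ₂}+r₃e^{iθ₃}=r₁+r₄e^{iθ₄} gives r₂ω₂e^{iθ₂}+r₃ω₃e^{iθ₃}=r₄ω₄e^{iθ₄}.
Eliminating the other unknown: ω₄ = r₂ω₂ sin(θ₂−θ₃) / [r₄ sin(θ₄−θ₃)].
Numerator sine = +0.25376; denominator sine = +0.85355.
Result = 0.0121·38.72·(+0.25376) / (0.0375·(+0.85355)) = +3.7143 rad/s; magnitude 3.7143 rad/s.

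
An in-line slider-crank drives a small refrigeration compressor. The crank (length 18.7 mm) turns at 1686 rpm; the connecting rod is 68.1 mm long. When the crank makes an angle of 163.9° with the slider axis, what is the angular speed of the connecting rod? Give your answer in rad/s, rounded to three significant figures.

46.7

ω = 176.6 rad/s (converted from 1686 rpm).
The rod makes angle φ with the slider axis where L sinφ = r sinθ; differentiating, L cosφ·φ̇ = r ω cosθ.
L cosφ = √(L² − r² sin²θ) = 0.067902 m.
|ω_rod| = r ω |cosθ| / √(L² − r² sin²θ) = 0.0187·176.6·0.96078/0.067902 = 46.716 rad/s.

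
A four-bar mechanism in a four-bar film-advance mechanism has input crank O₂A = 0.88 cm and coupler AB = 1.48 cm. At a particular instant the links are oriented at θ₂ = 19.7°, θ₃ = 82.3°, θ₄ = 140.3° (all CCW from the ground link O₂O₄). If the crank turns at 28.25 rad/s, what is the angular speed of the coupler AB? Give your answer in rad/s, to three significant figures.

ω₂ = 28.25 rad/s
Differentiating the loop-closure r₂e^{iθ₂}+r₃e^{iθ₃}=r₁+r₄e^{iθ₄} gives r₂ω₂e^{iθ₂}+r₃ω₃e^{iθ₃}=r₄ω₄e^{iθ₄}.
Eliminating the other unknown: ω₃ = r₂ω₂ sin(θ₄−θ₂) / [r₃ sin(θ₃−θ₄)].
Numerator sine = +0.86074; denominator sine = -0.84805.
Result = 0.0088·28.25·(+0.86074) / (0.0148·(-0.84805)) = -17.049 rad/s; magnitude 17.049 rad/s.

17.0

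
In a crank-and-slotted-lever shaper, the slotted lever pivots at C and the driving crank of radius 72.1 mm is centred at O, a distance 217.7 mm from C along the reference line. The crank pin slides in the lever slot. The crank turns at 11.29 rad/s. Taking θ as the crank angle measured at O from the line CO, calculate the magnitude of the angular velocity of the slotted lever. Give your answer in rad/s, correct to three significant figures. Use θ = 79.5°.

ω = 11.29 rad/s
Crank pin A relative to C: A = (d + r cosθ, r sinθ); lever angle φ = atan2(r sinθ, d + r cosθ).
Differentiating tanφ: φ̇ = rω(d cosθ + r)/(d² + r² + 2dr cosθ).
d² + r² + 2dr cosθ = |CA|² = 0.0583125 m²;  d cosθ + r = +0.11177 m.
|ω_lever| = |0.0721·11.29·+0.11177| / 0.0583125 = 1.5603 rad/s.

1.56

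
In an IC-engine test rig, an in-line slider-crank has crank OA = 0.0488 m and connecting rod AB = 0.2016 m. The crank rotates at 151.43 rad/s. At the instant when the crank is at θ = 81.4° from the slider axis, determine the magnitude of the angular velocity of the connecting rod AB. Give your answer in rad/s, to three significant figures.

ω = 151.4 rad/s
The rod makes angle φ with the slider axis where L sinφ = r sinθ; differentiating, L cosφ·φ̇ = r ω cosθ.
L cosφ = √(L² − r² sin²θ) = 0.19574 m.
|ω_rod| = r ω |cosθ| / √(L² − r² sin²θ) = 0.0488·151.4·0.14954/0.19574 = 5.6454 rad/s.

5.65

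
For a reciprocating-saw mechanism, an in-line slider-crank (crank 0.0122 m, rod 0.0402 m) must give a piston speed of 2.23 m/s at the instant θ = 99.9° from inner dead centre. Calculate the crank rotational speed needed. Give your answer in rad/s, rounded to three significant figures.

196

For an in-line slider-crank, |v_piston| = rω|sinθ|·[1 + r cosθ/√(L² − r² sin²θ)].
With r = 0.0122 m, L = 0.0402 m, θ = 99.9°: the bracketed kinematic factor |dx/dθ| = 0.011361 m.
ω = v/|dx/dθ| = 2.23/0.011361 = 196.28 rad/s.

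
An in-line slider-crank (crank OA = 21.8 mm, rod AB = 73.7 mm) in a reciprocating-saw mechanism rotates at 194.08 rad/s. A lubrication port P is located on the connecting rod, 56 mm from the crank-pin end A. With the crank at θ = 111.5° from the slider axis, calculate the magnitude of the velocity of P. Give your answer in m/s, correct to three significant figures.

ω = 194.1 rad/s.  Crank-pin speed |V_A| = rω = 4.2309 m/s, perpendicular to OA.
Rod angle: sinφ = −(r/L) sinθ ⇒ φ = -15.975°; ω_rod = −rω cosθ/√(L²−r²sin²θ) = +21.885 rad/s.
V_P = V_A + ω_rod × AP, with AP = 0.056 m along the rod.
Components: V_Px = −rω sinθ − a·ω_rod·sinφ = -3.5993 m/s;  V_Py = rω cosθ + a·ω_rod·cosφ = -0.37241 m/s.
|V_P| = √(V_Px² + V_Py²) = 3.6185 m/s.

3.62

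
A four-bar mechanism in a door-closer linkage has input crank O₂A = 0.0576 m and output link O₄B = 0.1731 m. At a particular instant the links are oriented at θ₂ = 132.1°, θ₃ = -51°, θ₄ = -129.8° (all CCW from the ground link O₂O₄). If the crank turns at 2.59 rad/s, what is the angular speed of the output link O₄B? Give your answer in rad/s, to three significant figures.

0.0475

ω₂ = 2.59 rad/s
Differentiating the loop-closure r₂e^{iθ₂}+r₃e^{iθ₃}=r₁+r₄e^{iθ₄} gives r₂ω₂e^{iθ₂}+r₃ω₃e^{iθ₃}=r₄ω₄e^{iθ₄}.
Eliminating the other unknown: ω₄ = r₂ω₂ sin(θ₂−θ₃) / [r₄ sin(θ₄−θ₃)].
Numerator sine = -0.05408; denominator sine = -0.98096.
Result = 0.0576·2.59·(-0.05408) / (0.1731·(-0.98096)) = +0.047512 rad/s; magnitude 0.047512 rad/s.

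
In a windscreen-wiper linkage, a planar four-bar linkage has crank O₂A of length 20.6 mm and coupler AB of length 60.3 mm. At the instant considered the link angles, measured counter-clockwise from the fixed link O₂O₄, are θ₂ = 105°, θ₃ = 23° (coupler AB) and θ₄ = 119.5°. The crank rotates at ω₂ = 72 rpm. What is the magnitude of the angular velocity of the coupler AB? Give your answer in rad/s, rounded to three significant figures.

0.649

ω₂ = 7.54 rad/s (from 72 rpm).
Differentiating the loop-closure r₂e^{iθ₂}+r₃e^{iθ₃}=r₁+r₄e^{iθ₄} gives r₂ω₂e^{iθ₂}+r₃ω₃e^{iθ₃}=r₄ω₄e^{iθ₄}.
Eliminating the other unknown: ω₃ = r₂ω₂ sin(θ₄−θ₂) / [r₃ sin(θ₃−θ₄)].
Numerator sine = +0.25038; denominator sine = -0.99357.
Result = 0.0206·7.54·(+0.25038) / (0.0603·(-0.99357)) = -0.6491 rad/s; magnitude 0.6491 rad/s.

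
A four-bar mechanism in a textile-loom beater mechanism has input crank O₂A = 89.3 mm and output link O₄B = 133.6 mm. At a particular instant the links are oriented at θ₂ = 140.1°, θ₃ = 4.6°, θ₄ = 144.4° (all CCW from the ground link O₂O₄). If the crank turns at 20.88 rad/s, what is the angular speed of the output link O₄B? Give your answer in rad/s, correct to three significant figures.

ω₂ = 20.88 rad/s
Differentiating the loop-closure r₂e^{iθ₂}+r₃e^{iθ₃}=r₁+r₄e^{iθ₄} gives r₂ω₂e^{iθ₂}+r₃ω₃e^{iθ₃}=r₄ω₄e^{iθ₄}.
Eliminating the other unknown: ω₄ = r₂ω₂ sin(θ₂−θ₃) / [r₄ sin(θ₄−θ₃)].
Numerator sine = +0.70091; denominator sine = +0.64546.
Result = 0.0893·20.88·(+0.70091) / (0.1336·(+0.64546)) = +15.155 rad/s; magnitude 15.155 rad/s.

15.2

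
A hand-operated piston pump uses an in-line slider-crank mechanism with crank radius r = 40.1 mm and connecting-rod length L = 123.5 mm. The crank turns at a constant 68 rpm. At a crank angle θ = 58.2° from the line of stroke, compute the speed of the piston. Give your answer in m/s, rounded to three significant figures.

ω = 2π·68/60 = 7.121 rad/s
For an in-line slider-crank, x = r cosθ + √(L² − r² sin²θ), so v = −rω sinθ·[1 + r cosθ/√(L² − r² sin²θ)].
With r = 0.0401 m, L = 0.1235 m, θ = 58.2°: √(L² − r² sin²θ) = 0.1187 m.
v = −0.0401·7.121·0.84989·[1 + 0.0401·0.52696/0.1187] = -0.28589 m/s.
|v| = 0.28589 m/s.

0.286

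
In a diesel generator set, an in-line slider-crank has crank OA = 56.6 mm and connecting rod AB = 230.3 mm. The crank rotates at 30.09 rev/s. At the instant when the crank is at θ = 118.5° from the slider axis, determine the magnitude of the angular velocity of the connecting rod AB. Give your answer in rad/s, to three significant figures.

22.7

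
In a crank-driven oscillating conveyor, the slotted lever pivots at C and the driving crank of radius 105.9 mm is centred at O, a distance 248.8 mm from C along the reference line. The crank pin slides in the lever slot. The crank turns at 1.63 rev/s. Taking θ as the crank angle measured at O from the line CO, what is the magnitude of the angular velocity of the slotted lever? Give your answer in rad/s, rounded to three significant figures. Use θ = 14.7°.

ω = 10.24 rad/s (from 1.63 rev/s).
Crank pin A relative to C: A = (d + r cosθ, r sinθ); lever angle φ = atan2(r sinθ, d + r cosθ).
Differentiating tanφ: φ̇ = rω(d cosθ + r)/(d² + r² + 2dr cosθ).
d² + r² + 2dr cosθ = |CA|² = 0.124087 m²;  d cosθ + r = +0.34656 m.
|ω_lever| = |0.1059·10.24·+0.34656| / 0.124087 = 3.0291 rad/s.

3.03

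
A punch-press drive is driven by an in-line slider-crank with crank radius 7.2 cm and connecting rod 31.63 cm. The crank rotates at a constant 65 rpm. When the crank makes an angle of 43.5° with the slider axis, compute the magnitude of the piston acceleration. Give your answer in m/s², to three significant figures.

ω = 2π·65/60 = 6.807 rad/s
x(θ) = r cosθ + √(L² − r² sin²θ); with ω constant, a = ω²·d²x/dθ².
d²x/dθ² = −r cosθ − r²(cos2θ)/√u − r⁴ sin²2θ/(4u^{3/2}),  u = L² − r² sin²θ = 0.0975893 m².
Substituting r = 0.072 m, L = 0.3163 m, θ = 43.5°: d²x/dθ² = -0.053315 m.
a = ω²·d²x/dθ² = (6.807)²·(-0.053315) = -2.4702 m/s²;  |a| = 2.4702 m/s².

2.47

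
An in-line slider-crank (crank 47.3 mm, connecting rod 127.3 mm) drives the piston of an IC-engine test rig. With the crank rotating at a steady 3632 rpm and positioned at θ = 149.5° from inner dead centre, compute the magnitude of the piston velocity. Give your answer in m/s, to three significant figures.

ω = 2π·3632/60 = 380.3 rad/s
For an in-line slider-crank, x = r cosθ + √(L² − r² sin²θ), so v = −rω sinθ·[1 + r cosθ/√(L² − r² sin²θ)].
With r = 0.0473 m, L = 0.1273 m, θ = 149.5°: √(L² − r² sin²θ) = 0.12502 m.
v = −0.0473·380.3·0.50754·[1 + 0.0473·-0.86163/0.12502] = -6.1541 m/s.
|v| = 6.1541 m/s.

6.15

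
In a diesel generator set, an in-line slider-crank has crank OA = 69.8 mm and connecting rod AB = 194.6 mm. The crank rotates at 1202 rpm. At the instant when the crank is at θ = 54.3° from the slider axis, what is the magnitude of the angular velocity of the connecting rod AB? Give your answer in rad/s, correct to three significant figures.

ω = 125.9 rad/s (converted from 1202 rpm).
The rod makes angle φ with the slider axis where L sinφ = r sinθ; differentiating, L cosφ·φ̇ = r ω cosθ.
L cosφ = √(L² − r² sin²θ) = 0.18616 m.
|ω_rod| = r ω |cosθ| / √(L² − r² sin²θ) = 0.0698·125.9·0.58354/0.18616 = 27.54 rad/s.

27.5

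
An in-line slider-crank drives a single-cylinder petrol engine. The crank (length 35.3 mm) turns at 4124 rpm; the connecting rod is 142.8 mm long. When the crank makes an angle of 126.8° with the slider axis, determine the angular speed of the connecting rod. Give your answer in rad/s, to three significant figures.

65.2

ω = 431.9 rad/s (converted from 4124 rpm).
The rod makes angle φ with the slider axis where L sinφ = r sinθ; differentiating, L cosφ·φ̇ = r ω cosθ.
L cosφ = √(L² − r² sin²θ) = 0.13997 m.
|ω_rod| = r ω |cosθ| / √(L² − r² sin²θ) = 0.0353·431.9·0.59902/0.13997 = 65.24 rad/s.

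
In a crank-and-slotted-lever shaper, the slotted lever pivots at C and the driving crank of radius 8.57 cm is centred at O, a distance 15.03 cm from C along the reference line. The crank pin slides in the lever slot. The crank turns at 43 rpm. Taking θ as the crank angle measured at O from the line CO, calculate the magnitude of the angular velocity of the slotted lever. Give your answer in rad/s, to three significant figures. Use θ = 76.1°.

1.30

ω = 4.503 rad/s (from 43 rpm).
Crank pin A relative to C: A = (d + r cosθ, r sinθ); lever angle φ = atan2(r sinθ, d + r cosθ).
Differentiating tanφ: φ̇ = rω(d cosθ + r)/(d² + r² + 2dr cosθ).
d² + r² + 2dr cosθ = |CA|² = 0.0361232 m²;  d cosθ + r = +0.12181 m.
|ω_lever| = |0.0857·4.503·+0.12181| / 0.0361232 = 1.3013 rad/s.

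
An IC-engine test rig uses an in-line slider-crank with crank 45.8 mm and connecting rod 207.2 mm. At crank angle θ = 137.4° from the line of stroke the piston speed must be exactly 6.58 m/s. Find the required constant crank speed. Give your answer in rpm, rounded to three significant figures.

2430

For an in-line slider-crank, |v_piston| = rω|sinθ|·[1 + r cosθ/√(L² − r² sin²θ)].
With r = 0.0458 m, L = 0.2072 m, θ = 137.4°: the bracketed kinematic factor |dx/dθ| = 0.025899 m.
ω = v/|dx/dθ| = 6.58/0.025899 = 254.06 rad/s.
N = 60ω/(2π) = 2426.1 rpm.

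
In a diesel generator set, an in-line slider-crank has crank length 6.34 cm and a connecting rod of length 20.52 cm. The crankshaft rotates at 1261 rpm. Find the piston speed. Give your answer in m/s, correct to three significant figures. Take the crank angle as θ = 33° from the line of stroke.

ω = 2π·1261/60 = 132.1 rad/s
For an in-line slider-crank, x = r cosθ + √(L² − r² sin²θ), so v = −rω sinθ·[1 + r cosθ/√(L² − r² sin²θ)].
With r = 0.0634 m, L = 0.2052 m, θ = 33°: √(L² − r² sin²θ) = 0.20227 m.
v = −0.0634·132.1·0.54464·[1 + 0.0634·0.83867/0.20227] = -5.7584 m/s.
|v| = 5.7584 m/s.

5.76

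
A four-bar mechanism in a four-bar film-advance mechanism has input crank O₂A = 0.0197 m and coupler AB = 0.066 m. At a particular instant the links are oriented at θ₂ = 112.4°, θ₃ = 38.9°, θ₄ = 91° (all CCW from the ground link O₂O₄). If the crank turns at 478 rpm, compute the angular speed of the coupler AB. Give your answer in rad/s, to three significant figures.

6.91

ω₂ = 50.06 rad/s (from 478 rpm).
Differentiating the loop-closure r₂e^{iθ₂}+r₃e^{iθ₃}=r₁+r₄e^{iθ₄} gives r₂ω₂e^{iθ₂}+r₃ω₃e^{iθ₃}=r₄ω₄e^{iθ₄}.
Eliminating the other unknown: ω₃ = r₂ω₂ sin(θ₄−θ₂) / [r₃ sin(θ₃−θ₄)].
Numerator sine = -0.36488; denominator sine = -0.78908.
Result = 0.0197·50.06·(-0.36488) / (0.066·(-0.78908)) = +6.9088 rad/s; magnitude 6.9088 rad/s.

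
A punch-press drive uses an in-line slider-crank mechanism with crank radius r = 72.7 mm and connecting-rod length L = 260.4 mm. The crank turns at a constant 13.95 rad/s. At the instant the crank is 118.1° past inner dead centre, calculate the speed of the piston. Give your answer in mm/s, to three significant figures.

773

ω = 13.95 rad/s
For an in-line slider-crank, x = r cosθ + √(L² − r² sin²θ), so v = −rω sinθ·[1 + r cosθ/√(L² − r² sin²θ)].
With r = 0.0727 m, L = 0.2604 m, θ = 118.1°: √(L² − r² sin²θ) = 0.25238 m.
v = −0.0727·13.95·0.88213·[1 + 0.0727·-0.47101/0.25238] = -0.77324 m/s.
|v| = 0.77324 m/s = 773.24 mm/s.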